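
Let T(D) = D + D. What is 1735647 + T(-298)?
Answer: 1735051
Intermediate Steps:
T(D) = 2*D
1735647 + T(-298) = 1735647 + 2*(-298) = 1735647 - 596 = 1735051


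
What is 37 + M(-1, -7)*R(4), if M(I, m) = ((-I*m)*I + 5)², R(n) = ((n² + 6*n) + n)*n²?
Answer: 101413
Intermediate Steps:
R(n) = n²*(n² + 7*n) (R(n) = (n² + 7*n)*n² = n²*(n² + 7*n))
M(I, m) = (5 - m*I²)² (M(I, m) = ((-I*m)*I + 5)² = (-m*I² + 5)² = (5 - m*I²)²)
37 + M(-1, -7)*R(4) = 37 + (-5 - 7*(-1)²)²*(4³*(7 + 4)) = 37 + (-5 - 7*1)²*(64*11) = 37 + (-5 - 7)²*704 = 37 + (-12)²*704 = 37 + 144*704 = 37 + 101376 = 101413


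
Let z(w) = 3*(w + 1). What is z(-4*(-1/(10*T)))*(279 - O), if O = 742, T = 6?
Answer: -7408/5 ≈ -1481.6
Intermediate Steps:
z(w) = 3 + 3*w (z(w) = 3*(1 + w) = 3 + 3*w)
z(-4*(-1/(10*T)))*(279 - O) = (3 + 3*(-4/(-2*6*5)))*(279 - 1*742) = (3 + 3*(-4/((-12*5))))*(279 - 742) = (3 + 3*(-4/(-60)))*(-463) = (3 + 3*(-4*(-1/60)))*(-463) = (3 + 3*(1/15))*(-463) = (3 + 1/5)*(-463) = (16/5)*(-463) = -7408/5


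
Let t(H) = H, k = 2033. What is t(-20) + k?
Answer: 2013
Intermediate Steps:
t(-20) + k = -20 + 2033 = 2013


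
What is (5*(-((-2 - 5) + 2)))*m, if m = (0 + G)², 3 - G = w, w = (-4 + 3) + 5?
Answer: 25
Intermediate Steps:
w = 4 (w = -1 + 5 = 4)
G = -1 (G = 3 - 1*4 = 3 - 4 = -1)
m = 1 (m = (0 - 1)² = (-1)² = 1)
(5*(-((-2 - 5) + 2)))*m = (5*(-((-2 - 5) + 2)))*1 = (5*(-(-7 + 2)))*1 = (5*(-1*(-5)))*1 = (5*5)*1 = 25*1 = 25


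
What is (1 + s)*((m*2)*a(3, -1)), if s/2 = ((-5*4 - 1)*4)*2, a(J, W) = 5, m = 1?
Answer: -3350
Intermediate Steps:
s = -336 (s = 2*(((-5*4 - 1)*4)*2) = 2*(((-20 - 1)*4)*2) = 2*(-21*4*2) = 2*(-84*2) = 2*(-168) = -336)
(1 + s)*((m*2)*a(3, -1)) = (1 - 336)*((1*2)*5) = -670*5 = -335*10 = -3350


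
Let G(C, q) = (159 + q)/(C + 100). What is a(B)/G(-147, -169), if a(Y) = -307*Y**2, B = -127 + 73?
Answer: -21037482/5 ≈ -4.2075e+6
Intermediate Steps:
B = -54
G(C, q) = (159 + q)/(100 + C)
a(B)/G(-147, -169) = (-307*(-54)**2)/(((159 - 169)/(100 - 147))) = (-307*2916)/((-10/(-47))) = -895212/((-1/47*(-10))) = -895212/10/47 = -895212*47/10 = -21037482/5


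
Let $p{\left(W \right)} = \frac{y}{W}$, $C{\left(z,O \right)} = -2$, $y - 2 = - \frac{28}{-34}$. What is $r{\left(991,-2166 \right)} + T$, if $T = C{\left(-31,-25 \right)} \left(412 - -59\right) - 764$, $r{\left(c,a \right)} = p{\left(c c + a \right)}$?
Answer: $- \frac{28419494782}{16658555} \approx -1706.0$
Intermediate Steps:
$y = \frac{48}{17}$ ($y = 2 - \frac{28}{-34} = 2 - - \frac{14}{17} = 2 + \frac{14}{17} = \frac{48}{17} \approx 2.8235$)
$p{\left(W \right)} = \frac{48}{17 W}$
$r{\left(c,a \right)} = \frac{48}{17 \left(a + c^{2}\right)}$ ($r{\left(c,a \right)} = \frac{48}{17 \left(c c + a\right)} = \frac{48}{17 \left(c^{2} + a\right)} = \frac{48}{17 \left(a + c^{2}\right)}$)
$T = -1706$ ($T = - 2 \left(412 - -59\right) - 764 = - 2 \left(412 + 59\right) - 764 = \left(-2\right) 471 - 764 = -942 - 764 = -1706$)
$r{\left(991,-2166 \right)} + T = \frac{48}{17 \left(-2166 + 991^{2}\right)} - 1706 = \frac{48}{17 \left(-2166 + 982081\right)} - 1706 = \frac{48}{17 \cdot 979915} - 1706 = \frac{48}{17} \cdot \frac{1}{979915} - 1706 = \frac{48}{16658555} - 1706 = - \frac{28419494782}{16658555}$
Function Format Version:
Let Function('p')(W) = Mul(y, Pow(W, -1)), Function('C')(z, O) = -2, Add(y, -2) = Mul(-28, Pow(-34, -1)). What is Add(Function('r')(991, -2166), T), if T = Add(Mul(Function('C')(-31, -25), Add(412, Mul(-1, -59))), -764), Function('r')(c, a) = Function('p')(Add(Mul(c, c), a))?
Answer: Rational(-28419494782, 16658555) ≈ -1706.0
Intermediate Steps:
y = Rational(48, 17) (y = Add(2, Mul(-28, Pow(-34, -1))) = Add(2, Mul(-28, Rational(-1, 34))) = Add(2, Rational(14, 17)) = Rational(48, 17) ≈ 2.8235)
Function('p')(W) = Mul(Rational(48, 17), Pow(W, -1))
Function('r')(c, a) = Mul(Rational(48, 17), Pow(Add(a, Pow(c, 2)), -1)) (Function('r')(c, a) = Mul(Rational(48, 17), Pow(Add(Mul(c, c), a), -1)) = Mul(Rational(48, 17), Pow(Add(Pow(c, 2), a), -1)) = Mul(Rational(48, 17), Pow(Add(a, Pow(c, 2)), -1)))
T = -1706 (T = Add(Mul(-2, Add(412, Mul(-1, -59))), -764) = Add(Mul(-2, Add(412, 59)), -764) = Add(Mul(-2, 471), -764) = Add(-942, -764) = -1706)
Add(Function('r')(991, -2166), T) = Add(Mul(Rational(48, 17), Pow(Add(-2166, Pow(991, 2)), -1)), -1706) = Add(Mul(Rational(48, 17), Pow(Add(-2166, 982081), -1)), -1706) = Add(Mul(Rational(48, 17), Pow(979915, -1)), -1706) = Add(Mul(Rational(48, 17), Rational(1, 979915)), -1706) = Add(Rational(48, 16658555), -1706) = Rational(-28419494782, 16658555)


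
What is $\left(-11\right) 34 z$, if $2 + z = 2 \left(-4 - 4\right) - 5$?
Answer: $8602$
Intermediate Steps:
$z = -23$ ($z = -2 + \left(2 \left(-4 - 4\right) - 5\right) = -2 + \left(2 \left(-8\right) - 5\right) = -2 - 21 = -23$)
$\left(-11\right) 34 z = \left(-11\right) 34 \left(-23\right) = \left(-374\right) \left(-23\right) = 8602$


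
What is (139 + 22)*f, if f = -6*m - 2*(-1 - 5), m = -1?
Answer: 2898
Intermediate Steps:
f = 18 (f = -6*(-1) - 2*(-1 - 5) = 6 - 2*(-6) = 6 + 12 = 18)
(139 + 22)*f = (139 + 22)*18 = 161*18 = 2898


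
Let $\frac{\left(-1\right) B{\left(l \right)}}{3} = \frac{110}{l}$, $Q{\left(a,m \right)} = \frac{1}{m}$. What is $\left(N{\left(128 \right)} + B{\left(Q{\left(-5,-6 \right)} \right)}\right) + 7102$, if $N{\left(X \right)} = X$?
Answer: $9210$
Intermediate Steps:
$B{\left(l \right)} = - \frac{330}{l}$ ($B{\left(l \right)} = - 3 \frac{110}{l} = - \frac{330}{l}$)
$\left(N{\left(128 \right)} + B{\left(Q{\left(-5,-6 \right)} \right)}\right) + 7102 = \left(128 - \frac{330}{\frac{1}{-6}}\right) + 7102 = \left(128 - \frac{330}{- \frac{1}{6}}\right) + 7102 = \left(128 - -1980\right) + 7102 = \left(128 + 1980\right) + 7102 = 2108 + 7102 = 9210$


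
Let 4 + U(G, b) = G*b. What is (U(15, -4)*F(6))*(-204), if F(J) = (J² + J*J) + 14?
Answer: 1122816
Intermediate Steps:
F(J) = 14 + 2*J² (F(J) = (J² + J²) + 14 = 2*J² + 14 = 14 + 2*J²)
U(G, b) = -4 + G*b
(U(15, -4)*F(6))*(-204) = ((-4 + 15*(-4))*(14 + 2*6²))*(-204) = ((-4 - 60)*(14 + 2*36))*(-204) = -64*(14 + 72)*(-204) = -64*86*(-204) = -5504*(-204) = 1122816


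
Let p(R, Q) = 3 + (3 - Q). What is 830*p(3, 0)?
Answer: 4980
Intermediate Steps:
p(R, Q) = 6 - Q
830*p(3, 0) = 830*(6 - 1*0) = 830*(6 + 0) = 830*6 = 4980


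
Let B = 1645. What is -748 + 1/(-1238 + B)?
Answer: -304435/407 ≈ -748.00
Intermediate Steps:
-748 + 1/(-1238 + B) = -748 + 1/(-1238 + 1645) = -748 + 1/407 = -304435/407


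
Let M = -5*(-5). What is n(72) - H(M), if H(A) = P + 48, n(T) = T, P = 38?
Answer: -14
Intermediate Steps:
M = 25
H(A) = 86 (H(A) = 38 + 48 = 86)
n(72) - H(M) = 72 - 1*86 = 72 - 86 = -14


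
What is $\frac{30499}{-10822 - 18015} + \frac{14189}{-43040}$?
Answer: $- \frac{1721845153}{1241144480} \approx -1.3873$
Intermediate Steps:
$\frac{30499}{-10822 - 18015} + \frac{14189}{-43040} = \frac{30499}{-10822 - 18015} + 14189 \left(- \frac{1}{43040}\right) = \frac{30499}{-28837} - \frac{14189}{43040} = 30499 \left(- \frac{1}{28837}\right) - \frac{14189}{43040} = - \frac{30499}{28837} - \frac{14189}{43040} = - \frac{1721845153}{1241144480}$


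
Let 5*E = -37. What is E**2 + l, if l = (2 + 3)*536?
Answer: 68369/25 ≈ 2734.8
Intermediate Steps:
E = -37/5 (E = (1/5)*(-37) = -37/5 ≈ -7.4000)
l = 2680 (l = 5*536 = 2680)
E**2 + l = (-37/5)**2 + 2680 = 1369/25 + 2680 = 68369/25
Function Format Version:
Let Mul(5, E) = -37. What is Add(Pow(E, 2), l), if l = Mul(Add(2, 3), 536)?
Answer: Rational(68369, 25) ≈ 2734.8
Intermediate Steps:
E = Rational(-37, 5) (E = Mul(Rational(1, 5), -37) = Rational(-37, 5) ≈ -7.4000)
l = 2680 (l = Mul(5, 536) = 2680)
Add(Pow(E, 2), l) = Add(Pow(Rational(-37, 5), 2), 2680) = Add(Rational(1369, 25), 2680) = Rational(68369, 25)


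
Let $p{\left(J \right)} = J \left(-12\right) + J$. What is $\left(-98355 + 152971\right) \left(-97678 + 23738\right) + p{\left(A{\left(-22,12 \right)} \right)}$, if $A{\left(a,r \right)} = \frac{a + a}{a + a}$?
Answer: $-4038307051$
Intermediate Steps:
$A{\left(a,r \right)} = 1$ ($A{\left(a,r \right)} = \frac{2 a}{2 a} = 2 a \frac{1}{2 a} = 1$)
$p{\left(J \right)} = - 11 J$ ($p{\left(J \right)} = - 12 J + J = - 11 J$)
$\left(-98355 + 152971\right) \left(-97678 + 23738\right) + p{\left(A{\left(-22,12 \right)} \right)} = \left(-98355 + 152971\right) \left(-97678 + 23738\right) - 11 = 54616 \left(-73940\right) - 11 = -4038307040 - 11 = -4038307051$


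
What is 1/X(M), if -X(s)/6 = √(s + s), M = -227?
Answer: I*√454/2724 ≈ 0.0078221*I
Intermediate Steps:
X(s) = -6*√2*√s (X(s) = -6*√(s + s) = -6*√2*√s)
1/X(M) = 1/(-6*√2*√(-227)) = 1/(-6*√2*I*√227) = 1/(-6*I*√454) = I*√454/2724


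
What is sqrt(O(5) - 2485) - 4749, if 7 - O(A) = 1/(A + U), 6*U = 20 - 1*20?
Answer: -4749 + I*sqrt(61955)/5 ≈ -4749.0 + 49.781*I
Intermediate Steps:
U = 0 (U = (20 - 1*20)/6 = (20 - 20)/6 = (1/6)*0 = 0)
O(A) = 7 - 1/A (O(A) = 7 - 1/(A + 0) = 7 - 1/A)
sqrt(O(5) - 2485) - 4749 = sqrt((7 - 1/5) - 2485) - 4749 = sqrt(34/5 - 2485) - 4749 = sqrt(-12391/5) - 4749 = I*sqrt(61955)/5 - 4749 = -4749 + I*sqrt(61955)/5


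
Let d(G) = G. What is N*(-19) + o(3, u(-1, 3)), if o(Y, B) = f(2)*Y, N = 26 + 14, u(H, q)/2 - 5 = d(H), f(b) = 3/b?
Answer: -1511/2 ≈ -755.50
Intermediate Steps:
u(H, q) = 10 + 2*H
N = 40
o(Y, B) = 3*Y/2 (o(Y, B) = (3/2)*Y = (3*(1/2))*Y = 3*Y/2)
N*(-19) + o(3, u(-1, 3)) = 40*(-19) + (3/2)*3 = -760 + 9/2 = -1511/2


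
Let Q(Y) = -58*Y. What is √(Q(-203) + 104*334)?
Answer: √46510 ≈ 215.66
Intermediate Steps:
√(Q(-203) + 104*334) = √(-58*(-203) + 104*334) = √(11774 + 34736) = √46510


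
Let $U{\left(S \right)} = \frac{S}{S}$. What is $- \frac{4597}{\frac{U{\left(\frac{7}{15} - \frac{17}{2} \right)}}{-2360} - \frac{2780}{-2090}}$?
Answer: $- \frac{2267424280}{655871} \approx -3457.1$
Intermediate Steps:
$U{\left(S \right)} = 1$
$- \frac{4597}{\frac{U{\left(\frac{7}{15} - \frac{17}{2} \right)}}{-2360} - \frac{2780}{-2090}} = - \frac{4597}{1 \frac{1}{-2360} - \frac{2780}{-2090}} = - \frac{4597}{1 \left(- \frac{1}{2360}\right) - - \frac{278}{209}} = - \frac{4597}{- \frac{1}{2360} + \frac{278}{209}} = - \frac{4597}{\frac{655871}{493240}} = \left(-4597\right) \frac{493240}{655871} = - \frac{2267424280}{655871}$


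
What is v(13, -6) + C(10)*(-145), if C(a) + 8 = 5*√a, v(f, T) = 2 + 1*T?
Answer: 1156 - 725*√10 ≈ -1136.7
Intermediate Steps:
v(f, T) = 2 + T
C(a) = -8 + 5*√a
v(13, -6) + C(10)*(-145) = (2 - 6) + (-8 + 5*√10)*(-145) = -4 + (1160 - 725*√10) = 1156 - 725*√10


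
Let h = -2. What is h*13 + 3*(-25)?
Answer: -101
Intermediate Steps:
h*13 + 3*(-25) = -2*13 + 3*(-25) = -26 - 75 = -101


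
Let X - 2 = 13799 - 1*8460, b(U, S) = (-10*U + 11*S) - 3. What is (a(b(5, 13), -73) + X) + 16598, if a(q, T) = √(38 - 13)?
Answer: 21944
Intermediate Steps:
b(U, S) = -3 - 10*U + 11*S
a(q, T) = 5 (a(q, T) = √25 = 5)
X = 5341 (X = 2 + (13799 - 1*8460) = 2 + (13799 - 8460) = 2 + 5339 = 5341)
(a(b(5, 13), -73) + X) + 16598 = (5 + 5341) + 16598 = 5346 + 16598 = 21944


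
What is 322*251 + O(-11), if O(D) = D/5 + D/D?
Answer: 404104/5 ≈ 80821.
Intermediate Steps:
O(D) = 1 + D/5 (O(D) = D*(⅕) + 1 = D/5 + 1 = 1 + D/5)
322*251 + O(-11) = 322*251 + (1 + (⅕)*(-11)) = 80822 + (1 - 11/5) = 80822 - 6/5 = 404104/5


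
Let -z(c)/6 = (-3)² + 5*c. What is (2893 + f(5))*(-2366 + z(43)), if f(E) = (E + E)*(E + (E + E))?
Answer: -11289530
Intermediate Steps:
f(E) = 6*E² (f(E) = (2*E)*(E + 2*E) = (2*E)*(3*E) = 6*E²)
z(c) = -54 - 30*c (z(c) = -6*((-3)² + 5*c) = -6*(9 + 5*c) = -54 - 30*c)
(2893 + f(5))*(-2366 + z(43)) = (2893 + 6*5²)*(-2366 + (-54 - 30*43)) = (2893 + 6*25)*(-2366 + (-54 - 1290)) = (2893 + 150)*(-2366 - 1344) = 3043*(-3710) = -11289530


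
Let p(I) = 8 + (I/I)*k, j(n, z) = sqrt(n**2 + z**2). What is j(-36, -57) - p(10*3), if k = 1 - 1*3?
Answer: -6 + 3*sqrt(505) ≈ 61.417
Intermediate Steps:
k = -2 (k = 1 - 3 = -2)
p(I) = 6 (p(I) = 8 + (I/I)*(-2) = 8 + 1*(-2) = 8 - 2 = 6)
j(-36, -57) - p(10*3) = sqrt((-36)**2 + (-57)**2) - 1*6 = sqrt(1296 + 3249) - 6 = sqrt(4545) - 6 = 3*sqrt(505) - 6 = -6 + 3*sqrt(505)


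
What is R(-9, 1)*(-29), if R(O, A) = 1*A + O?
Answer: 232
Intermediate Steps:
R(O, A) = A + O
R(-9, 1)*(-29) = (1 - 9)*(-29) = -8*(-29) = 232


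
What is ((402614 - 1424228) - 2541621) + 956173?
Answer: -2607062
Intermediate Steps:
((402614 - 1424228) - 2541621) + 956173 = (-1021614 - 2541621) + 956173 = -3563235 + 956173 = -2607062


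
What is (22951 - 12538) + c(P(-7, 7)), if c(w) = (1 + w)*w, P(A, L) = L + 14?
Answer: 10875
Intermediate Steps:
P(A, L) = 14 + L
c(w) = w*(1 + w)
(22951 - 12538) + c(P(-7, 7)) = (22951 - 12538) + (14 + 7)*(1 + (14 + 7)) = 10413 + 21*(1 + 21) = 10413 + 21*22 = 10413 + 462 = 10875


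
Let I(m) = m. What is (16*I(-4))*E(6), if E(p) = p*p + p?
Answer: -2688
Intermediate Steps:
E(p) = p + p² (E(p) = p² + p = p + p²)
(16*I(-4))*E(6) = (16*(-4))*(6*(1 + 6)) = -384*7 = -64*42 = -2688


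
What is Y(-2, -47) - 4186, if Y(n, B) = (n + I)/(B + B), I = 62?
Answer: -196772/47 ≈ -4186.6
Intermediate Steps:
Y(n, B) = (62 + n)/(2*B) (Y(n, B) = (n + 62)/(B + B) = (62 + n)/((2*B)) = (62 + n)*(1/(2*B)) = (62 + n)/(2*B))
Y(-2, -47) - 4186 = (½)*(62 - 2)/(-47) - 4186 = (½)*(-1/47)*60 - 4186 = -30/47 - 4186 = -196772/47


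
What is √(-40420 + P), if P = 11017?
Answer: 99*I*√3 ≈ 171.47*I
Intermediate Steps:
√(-40420 + P) = √(-40420 + 11017) = √(-29403) = 99*I*√3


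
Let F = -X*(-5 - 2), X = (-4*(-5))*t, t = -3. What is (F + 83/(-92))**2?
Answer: 1499470729/8464 ≈ 1.7716e+5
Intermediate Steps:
X = -60 (X = -4*(-5)*(-3) = 20*(-3) = -60)
F = -420 (F = -(-60)*(-5 - 2) = -(-60)*(-7) = -1*420 = -420)
(F + 83/(-92))**2 = (-420 + 83/(-92))**2 = (-420 + 83*(-1/92))**2 = (-420 - 83/92)**2 = (-38723/92)**2 = 1499470729/8464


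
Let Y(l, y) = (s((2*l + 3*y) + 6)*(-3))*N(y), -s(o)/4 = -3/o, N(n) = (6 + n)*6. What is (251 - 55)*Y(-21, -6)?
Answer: 0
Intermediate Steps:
N(n) = 36 + 6*n
s(o) = 12/o (s(o) = -(-12)/o = 12/o)
Y(l, y) = -36*(36 + 6*y)/(6 + 2*l + 3*y) (Y(l, y) = ((12/((2*l + 3*y) + 6))*(-3))*(36 + 6*y) = ((12/(6 + 2*l + 3*y))*(-3))*(36 + 6*y) = (-36/(6 + 2*l + 3*y))*(36 + 6*y) = -36*(36 + 6*y)/(6 + 2*l + 3*y))
(251 - 55)*Y(-21, -6) = (251 - 55)*(216*(-6 - 1*(-6))/(6 + 2*(-21) + 3*(-6))) = 196*(216*(-6 + 6)/(6 - 42 - 18)) = 196*(216*0/(-54)) = 196*(216*(-1/54)*0) = 196*0 = 0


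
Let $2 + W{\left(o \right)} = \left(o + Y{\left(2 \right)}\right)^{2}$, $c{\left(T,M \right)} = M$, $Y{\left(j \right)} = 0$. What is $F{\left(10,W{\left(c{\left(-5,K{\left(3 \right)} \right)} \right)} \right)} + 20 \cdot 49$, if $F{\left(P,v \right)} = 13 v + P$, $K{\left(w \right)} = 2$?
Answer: $1016$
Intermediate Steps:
$W{\left(o \right)} = -2 + o^{2}$ ($W{\left(o \right)} = -2 + \left(o + 0\right)^{2} = -2 + o^{2}$)
$F{\left(P,v \right)} = P + 13 v$
$F{\left(10,W{\left(c{\left(-5,K{\left(3 \right)} \right)} \right)} \right)} + 20 \cdot 49 = \left(10 + 13 \left(-2 + 2^{2}\right)\right) + 20 \cdot 49 = \left(10 + 13 \left(-2 + 4\right)\right) + 980 = \left(10 + 13 \cdot 2\right) + 980 = \left(10 + 26\right) + 980 = 36 + 980 = 1016$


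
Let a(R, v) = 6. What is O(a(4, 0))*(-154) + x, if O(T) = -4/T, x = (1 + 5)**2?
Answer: 416/3 ≈ 138.67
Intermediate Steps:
x = 36 (x = 6**2 = 36)
O(a(4, 0))*(-154) + x = -4/6*(-154) + 36 = -4*1/6*(-154) + 36 = -2/3*(-154) + 36 = 308/3 + 36 = 416/3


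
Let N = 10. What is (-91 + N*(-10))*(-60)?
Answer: 11460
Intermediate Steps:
(-91 + N*(-10))*(-60) = (-91 + 10*(-10))*(-60) = (-91 - 100)*(-60) = -191*(-60) = 11460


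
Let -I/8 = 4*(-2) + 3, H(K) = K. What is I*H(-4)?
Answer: -160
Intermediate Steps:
I = 40 (I = -8*(4*(-2) + 3) = -8*(-8 + 3) = -8*(-5) = 40)
I*H(-4) = 40*(-4) = -160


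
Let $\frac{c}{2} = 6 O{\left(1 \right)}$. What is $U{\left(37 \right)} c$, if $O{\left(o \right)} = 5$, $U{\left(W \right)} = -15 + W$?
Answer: $1320$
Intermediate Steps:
$c = 60$ ($c = 2 \cdot 6 \cdot 5 = 2 \cdot 30 = 60$)
$U{\left(37 \right)} c = \left(-15 + 37\right) 60 = 22 \cdot 60 = 1320$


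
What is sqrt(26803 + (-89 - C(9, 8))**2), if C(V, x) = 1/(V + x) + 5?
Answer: 2*sqrt(2575717)/17 ≈ 188.81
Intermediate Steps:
C(V, x) = 5 + 1/(V + x)
sqrt(26803 + (-89 - C(9, 8))**2) = sqrt(26803 + (-89 - (1 + 5*9 + 5*8)/(9 + 8))**2) = sqrt(26803 + (-89 - (1 + 45 + 40)/17)**2) = sqrt(26803 + (-89 - 86/17)**2) = sqrt(26803 + (-1599/17)**2) = sqrt(26803 + 2556801/289) = sqrt(10302868/289) = 2*sqrt(2575717)/17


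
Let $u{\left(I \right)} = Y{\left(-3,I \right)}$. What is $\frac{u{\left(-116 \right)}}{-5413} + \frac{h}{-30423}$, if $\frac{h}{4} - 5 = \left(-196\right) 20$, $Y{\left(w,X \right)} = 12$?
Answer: $\frac{28134168}{54893233} \approx 0.51253$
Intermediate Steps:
$u{\left(I \right)} = 12$
$h = -15660$ ($h = 20 + 4 \left(\left(-196\right) 20\right) = 20 + 4 \left(-3920\right) = 20 - 15680 = -15660$)
$\frac{u{\left(-116 \right)}}{-5413} + \frac{h}{-30423} = \frac{12}{-5413} - \frac{15660}{-30423} = 12 \left(- \frac{1}{5413}\right) - - \frac{5220}{10141} = - \frac{12}{5413} + \frac{5220}{10141} = \frac{28134168}{54893233}$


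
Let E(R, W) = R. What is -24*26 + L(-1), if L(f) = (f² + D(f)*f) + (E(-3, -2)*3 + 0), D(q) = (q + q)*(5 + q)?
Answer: -624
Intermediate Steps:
D(q) = 2*q*(5 + q) (D(q) = (2*q)*(5 + q) = 2*q*(5 + q))
L(f) = -9 + f² + 2*f²*(5 + f) (L(f) = (f² + (2*f*(5 + f))*f) + (-3*3 + 0) = (f² + 2*f²*(5 + f)) + (-9 + 0) = (f² + 2*f²*(5 + f)) - 9 = -9 + f² + 2*f²*(5 + f))
-24*26 + L(-1) = -24*26 + (-9 + 2*(-1)³ + 11*(-1)²) = -624 + (-9 + 2*(-1) + 11*1) = -624 + (-9 - 2 + 11) = -624 + 0 = -624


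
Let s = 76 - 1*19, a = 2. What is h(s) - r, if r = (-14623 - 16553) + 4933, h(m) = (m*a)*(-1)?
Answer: 26129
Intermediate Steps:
s = 57 (s = 76 - 19 = 57)
h(m) = -2*m (h(m) = (m*2)*(-1) = (2*m)*(-1) = -2*m)
r = -26243 (r = -31176 + 4933 = -26243)
h(s) - r = -2*57 - 1*(-26243) = -114 + 26243 = 26129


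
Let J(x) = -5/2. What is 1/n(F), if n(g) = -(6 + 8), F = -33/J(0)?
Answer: -1/14 ≈ -0.071429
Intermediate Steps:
J(x) = -5/2 (J(x) = -5*½ = -5/2)
F = 66/5 (F = -33/(-5/2) = -33*(-⅖) = 66/5 ≈ 13.200)
n(g) = -14 (n(g) = -1*14 = -14)
1/n(F) = 1/(-14) = -1/14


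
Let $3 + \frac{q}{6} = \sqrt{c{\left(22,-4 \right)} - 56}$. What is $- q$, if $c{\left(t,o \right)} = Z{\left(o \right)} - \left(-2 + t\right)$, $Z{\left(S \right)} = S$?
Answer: $18 - 24 i \sqrt{5} \approx 18.0 - 53.666 i$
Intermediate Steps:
$c{\left(t,o \right)} = 2 + o - t$ ($c{\left(t,o \right)} = o - \left(-2 + t\right) = 2 + o - t$)
$q = -18 + 24 i \sqrt{5}$ ($q = -18 + 6 \sqrt{\left(2 - 4 - 22\right) - 56} = -18 + 6 \sqrt{-24 - 56} = -18 + 6 \sqrt{-80} = -18 + 6 \cdot 4 i \sqrt{5} = -18 + 24 i \sqrt{5} \approx -18.0 + 53.666 i$)
$- q = - (-18 + 24 i \sqrt{5}) = 18 - 24 i \sqrt{5}$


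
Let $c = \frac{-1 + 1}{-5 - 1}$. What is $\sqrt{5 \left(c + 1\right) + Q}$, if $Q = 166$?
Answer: $3 \sqrt{19} \approx 13.077$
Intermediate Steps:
$c = 0$ ($c = \frac{0}{-6} = 0 \left(- \frac{1}{6}\right) = 0$)
$\sqrt{5 \left(c + 1\right) + Q} = \sqrt{5 \left(0 + 1\right) + 166} = \sqrt{5 \cdot 1 + 166} = \sqrt{5 + 166} = \sqrt{171} = 3 \sqrt{19}$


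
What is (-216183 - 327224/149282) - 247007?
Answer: -34573128402/74641 ≈ -4.6319e+5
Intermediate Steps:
(-216183 - 327224/149282) - 247007 = (-216183 - 327224*1/149282) - 247007 = (-216183 - 163612/74641) - 247007 = -16136278915/74641 - 247007 = -34573128402/74641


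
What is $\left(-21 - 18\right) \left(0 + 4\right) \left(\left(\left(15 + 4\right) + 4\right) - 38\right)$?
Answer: $2340$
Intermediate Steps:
$\left(-21 - 18\right) \left(0 + 4\right) \left(\left(\left(15 + 4\right) + 4\right) - 38\right) = \left(-39\right) 4 \left(\left(19 + 4\right) - 38\right) = - 156 \left(23 - 38\right) = \left(-156\right) \left(-15\right) = 2340$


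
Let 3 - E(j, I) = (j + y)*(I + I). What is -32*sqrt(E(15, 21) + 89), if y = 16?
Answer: -352*I*sqrt(10) ≈ -1113.1*I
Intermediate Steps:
E(j, I) = 3 - 2*I*(16 + j) (E(j, I) = 3 - (j + 16)*(I + I) = 3 - (16 + j)*2*I = 3 - 2*I*(16 + j))
-32*sqrt(E(15, 21) + 89) = -32*sqrt((3 - 32*21 - 2*21*15) + 89) = -32*sqrt((3 - 672 - 630) + 89) = -32*sqrt(-1299 + 89) = -352*I*sqrt(10)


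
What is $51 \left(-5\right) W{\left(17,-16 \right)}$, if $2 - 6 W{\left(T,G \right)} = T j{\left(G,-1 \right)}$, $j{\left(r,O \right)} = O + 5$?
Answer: $2805$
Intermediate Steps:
$j{\left(r,O \right)} = 5 + O$
$W{\left(T,G \right)} = \frac{1}{3} - \frac{2 T}{3}$ ($W{\left(T,G \right)} = \frac{1}{3} - \frac{T \left(5 - 1\right)}{6} = \frac{1}{3} - \frac{T 4}{6} = \frac{1}{3} - \frac{4 T}{6} = \frac{1}{3} - \frac{2 T}{3}$)
$51 \left(-5\right) W{\left(17,-16 \right)} = 51 \left(-5\right) \left(\frac{1}{3} - \frac{34}{3}\right) = - 255 \left(\frac{1}{3} - \frac{34}{3}\right) = \left(-255\right) \left(-11\right) = 2805$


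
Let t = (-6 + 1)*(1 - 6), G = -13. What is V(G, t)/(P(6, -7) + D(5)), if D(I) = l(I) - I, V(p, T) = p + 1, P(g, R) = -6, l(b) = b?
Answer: 2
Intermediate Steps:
t = 25 (t = -5*(-5) = 25)
V(p, T) = 1 + p
D(I) = 0 (D(I) = I - I = 0)
V(G, t)/(P(6, -7) + D(5)) = (1 - 13)/(-6 + 0) = -12/(-6) = -⅙*(-12) = 2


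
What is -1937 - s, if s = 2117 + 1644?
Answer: -5698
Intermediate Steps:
s = 3761
-1937 - s = -1937 - 1*3761 = -1937 - 3761 = -5698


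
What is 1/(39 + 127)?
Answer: 1/166 ≈ 0.0060241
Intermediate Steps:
1/(39 + 127) = 1/166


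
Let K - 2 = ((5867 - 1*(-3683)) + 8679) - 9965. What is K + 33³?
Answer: 44203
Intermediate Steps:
K = 8266 (K = 2 + (((5867 - 1*(-3683)) + 8679) - 9965) = 2 + (((5867 + 3683) + 8679) - 9965) = 2 + ((9550 + 8679) - 9965) = 2 + (18229 - 9965) = 2 + 8264 = 8266)
K + 33³ = 8266 + 33³ = 8266 + 35937 = 44203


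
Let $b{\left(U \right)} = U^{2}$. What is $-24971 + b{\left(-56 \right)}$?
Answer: $-21835$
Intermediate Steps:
$-24971 + b{\left(-56 \right)} = -24971 + \left(-56\right)^{2} = -24971 + 3136 = -21835$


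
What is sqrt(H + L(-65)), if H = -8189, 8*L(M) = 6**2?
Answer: I*sqrt(32738)/2 ≈ 90.468*I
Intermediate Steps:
L(M) = 9/2 (L(M) = (1/8)*6**2 = (1/8)*36 = 9/2)
sqrt(H + L(-65)) = sqrt(-8189 + 9/2) = sqrt(-16369/2) = I*sqrt(32738)/2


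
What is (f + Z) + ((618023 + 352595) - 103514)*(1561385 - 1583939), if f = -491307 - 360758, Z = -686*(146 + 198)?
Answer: -19557751665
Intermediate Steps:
Z = -235984 (Z = -686*344 = -235984)
f = -852065
(f + Z) + ((618023 + 352595) - 103514)*(1561385 - 1583939) = (-852065 - 235984) + ((618023 + 352595) - 103514)*(1561385 - 1583939) = -1088049 + (970618 - 103514)*(-22554) = -1088049 + 867104*(-22554) = -1088049 - 19556663616 = -19557751665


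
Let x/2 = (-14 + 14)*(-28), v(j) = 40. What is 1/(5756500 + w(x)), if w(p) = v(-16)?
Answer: 1/5756540 ≈ 1.7372e-7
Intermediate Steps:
x = 0 (x = 2*((-14 + 14)*(-28)) = 2*(0*(-28)) = 2*0 = 0)
w(p) = 40
1/(5756500 + w(x)) = 1/(5756500 + 40) = 1/5756540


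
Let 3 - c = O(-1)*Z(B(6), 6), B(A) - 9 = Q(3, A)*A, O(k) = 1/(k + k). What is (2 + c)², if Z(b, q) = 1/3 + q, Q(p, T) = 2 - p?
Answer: 2401/36 ≈ 66.694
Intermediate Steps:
O(k) = 1/(2*k)
B(A) = 9 - A (B(A) = 9 + (2 - 1*3)*A = 9 + (2 - 3)*A = 9 - A)
Z(b, q) = ⅓ + q
c = 37/6 (c = 3 - (½)/(-1)*(⅓ + 6) = 3 - (½)*(-1)*19/3 = 3 - (-1)*19/(2*3) = 3 - 1*(-19/6) = 3 + 19/6 = 37/6 ≈ 6.1667)
(2 + c)² = (2 + 37/6)² = (49/6)² = 2401/36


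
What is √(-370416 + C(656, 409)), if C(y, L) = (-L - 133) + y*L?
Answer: 3*I*√11406 ≈ 320.4*I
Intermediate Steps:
C(y, L) = -133 - L + L*y (C(y, L) = (-133 - L) + L*y = -133 - L + L*y)
√(-370416 + C(656, 409)) = √(-370416 + (-133 - 1*409 + 409*656)) = √(-370416 + (-133 - 409 + 268304)) = √(-370416 + 267762) = √(-102654) = 3*I*√11406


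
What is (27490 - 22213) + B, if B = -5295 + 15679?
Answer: 15661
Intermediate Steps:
B = 10384
(27490 - 22213) + B = (27490 - 22213) + 10384 = 5277 + 10384 = 15661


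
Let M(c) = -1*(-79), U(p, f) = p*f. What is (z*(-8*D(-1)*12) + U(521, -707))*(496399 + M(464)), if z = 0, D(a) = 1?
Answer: -182876181866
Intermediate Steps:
U(p, f) = f*p
M(c) = 79
(z*(-8*D(-1)*12) + U(521, -707))*(496399 + M(464)) = (0*(-8*1*12) - 707*521)*(496399 + 79) = (0*(-8*12) - 368347)*496478 = (0*(-96) - 368347)*496478 = (0 - 368347)*496478 = -368347*496478 = -182876181866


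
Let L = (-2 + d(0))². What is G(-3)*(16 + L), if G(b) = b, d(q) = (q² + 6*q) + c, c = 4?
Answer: -60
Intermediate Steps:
d(q) = 4 + q² + 6*q (d(q) = (q² + 6*q) + 4 = 4 + q² + 6*q)
L = 4 (L = (-2 + (4 + 0² + 6*0))² = (-2 + (4 + 0 + 0))² = (-2 + 4)² = 2² = 4)
G(-3)*(16 + L) = -3*(16 + 4) = -3*20 = -60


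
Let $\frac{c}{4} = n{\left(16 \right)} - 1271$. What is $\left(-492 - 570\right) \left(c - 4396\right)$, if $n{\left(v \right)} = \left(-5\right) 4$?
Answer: $10152720$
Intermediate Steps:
$n{\left(v \right)} = -20$
$c = -5164$ ($c = 4 \left(-20 - 1271\right) = 4 \left(-1291\right) = -5164$)
$\left(-492 - 570\right) \left(c - 4396\right) = \left(-492 - 570\right) \left(-5164 - 4396\right) = \left(-492 - 570\right) \left(-9560\right) = \left(-1062\right) \left(-9560\right) = 10152720$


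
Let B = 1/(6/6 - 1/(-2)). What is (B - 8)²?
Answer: 484/9 ≈ 53.778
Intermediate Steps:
B = ⅔ (B = 1/(6*(⅙) - 1*(-½)) = 1/(1 + ½) = 1/(3/2) = ⅔ ≈ 0.66667)
(B - 8)² = (⅔ - 8)² = (-22/3)² = 484/9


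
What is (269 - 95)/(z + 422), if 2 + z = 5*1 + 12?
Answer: 174/437 ≈ 0.39817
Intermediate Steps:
z = 15 (z = -2 + (5*1 + 12) = -2 + (5 + 12) = -2 + 17 = 15)
(269 - 95)/(z + 422) = (269 - 95)/(15 + 422) = 174/437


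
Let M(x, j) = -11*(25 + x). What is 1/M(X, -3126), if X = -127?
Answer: 1/1122 ≈ 0.00089127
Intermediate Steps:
M(x, j) = -275 - 11*x
1/M(X, -3126) = 1/(-275 - 11*(-127)) = 1/(-275 + 1397) = 1/1122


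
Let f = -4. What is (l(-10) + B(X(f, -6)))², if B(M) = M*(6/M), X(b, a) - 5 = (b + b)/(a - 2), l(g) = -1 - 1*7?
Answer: 4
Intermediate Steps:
l(g) = -8 (l(g) = -1 - 7 = -8)
X(b, a) = 5 + 2*b/(-2 + a) (X(b, a) = 5 + (b + b)/(a - 2) = 5 + (2*b)/(-2 + a) = 5 + 2*b/(-2 + a))
B(M) = 6
(l(-10) + B(X(f, -6)))² = (-8 + 6)² = (-2)² = 4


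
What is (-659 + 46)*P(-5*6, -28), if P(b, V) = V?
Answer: 17164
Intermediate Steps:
(-659 + 46)*P(-5*6, -28) = (-659 + 46)*(-28) = -613*(-28) = 17164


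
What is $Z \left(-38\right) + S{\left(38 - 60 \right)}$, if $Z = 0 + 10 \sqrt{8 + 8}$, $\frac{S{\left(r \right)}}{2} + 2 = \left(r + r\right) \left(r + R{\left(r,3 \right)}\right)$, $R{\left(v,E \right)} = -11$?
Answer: $1380$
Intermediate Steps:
$S{\left(r \right)} = -4 + 4 r \left(-11 + r\right)$ ($S{\left(r \right)} = -4 + 2 \left(r + r\right) \left(r - 11\right) = -4 + 2 \cdot 2 r \left(-11 + r\right) = -4 + 4 r \left(-11 + r\right)$)
$Z = 40$ ($Z = 0 + 10 \sqrt{16} = 0 + 10 \cdot 4 = 0 + 40 = 40$)
$Z \left(-38\right) + S{\left(38 - 60 \right)} = 40 \left(-38\right) - \left(4 - 4 \left(38 - 60\right)^{2} + 44 \left(38 - 60\right)\right) = -1520 - \left(4 - 4 \left(38 - 60\right)^{2} + 44 \left(38 - 60\right)\right) = -1520 - \left(-964 - 1936\right) = -1520 + \left(-4 + 968 + 4 \cdot 484\right) = -1520 + \left(-4 + 968 + 1936\right) = -1520 + 2900 = 1380$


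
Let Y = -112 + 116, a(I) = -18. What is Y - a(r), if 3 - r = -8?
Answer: 22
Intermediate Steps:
r = 11 (r = 3 - 1*(-8) = 3 + 8 = 11)
Y = 4
Y - a(r) = 4 - 1*(-18) = 4 + 18 = 22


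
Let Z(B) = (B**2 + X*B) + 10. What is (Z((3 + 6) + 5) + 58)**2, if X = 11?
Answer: 174724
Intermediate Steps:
Z(B) = 10 + B**2 + 11*B (Z(B) = (B**2 + 11*B) + 10 = 10 + B**2 + 11*B)
(Z((3 + 6) + 5) + 58)**2 = ((10 + ((3 + 6) + 5)**2 + 11*((3 + 6) + 5)) + 58)**2 = ((10 + (9 + 5)**2 + 11*(9 + 5)) + 58)**2 = ((10 + 14**2 + 11*14) + 58)**2 = ((10 + 196 + 154) + 58)**2 = (360 + 58)**2 = 418**2 = 174724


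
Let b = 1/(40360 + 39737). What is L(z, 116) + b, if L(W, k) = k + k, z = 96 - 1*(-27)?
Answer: 18582505/80097 ≈ 232.00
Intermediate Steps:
b = 1/80097 ≈ 1.2485e-5
z = 123 (z = 96 + 27 = 123)
L(W, k) = 2*k
L(z, 116) + b = 2*116 + 1/80097 = 232 + 1/80097 = 18582505/80097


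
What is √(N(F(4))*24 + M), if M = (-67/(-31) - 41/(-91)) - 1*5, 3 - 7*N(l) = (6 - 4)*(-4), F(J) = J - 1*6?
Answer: √281126755/2821 ≈ 5.9436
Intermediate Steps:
F(J) = -6 + J (F(J) = J - 6 = -6 + J)
N(l) = 11/7 (N(l) = 3/7 - (6 - 4)*(-4)/7 = 3/7 - 2*(-4)/7 = 3/7 - ⅐*(-8) = 3/7 + 8/7 = 11/7)
M = -6737/2821 (M = (-67*(-1/31) - 41*(-1/91)) - 5 = (67/31 + 41/91) - 5 = 7368/2821 - 5 = -6737/2821 ≈ -2.3882)
√(N(F(4))*24 + M) = √((11/7)*24 - 6737/2821) = √(264/7 - 6737/2821) = √(99655/2821) = √281126755/2821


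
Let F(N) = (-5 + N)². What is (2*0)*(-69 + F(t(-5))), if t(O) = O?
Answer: 0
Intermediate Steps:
(2*0)*(-69 + F(t(-5))) = (2*0)*(-69 + (-5 - 5)²) = 0*(-69 + (-10)²) = 0*(-69 + 100) = 0*31 = 0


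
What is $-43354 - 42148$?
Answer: $-85502$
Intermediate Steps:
$-43354 - 42148 = -85502$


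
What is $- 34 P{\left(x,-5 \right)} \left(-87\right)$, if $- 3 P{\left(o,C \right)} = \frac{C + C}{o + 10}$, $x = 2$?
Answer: $\frac{2465}{3} \approx 821.67$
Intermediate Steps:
$P{\left(o,C \right)} = - \frac{2 C}{3 \left(10 + o\right)}$ ($P{\left(o,C \right)} = - \frac{\left(C + C\right) \frac{1}{o + 10}}{3} = - \frac{2 C \frac{1}{10 + o}}{3} = - \frac{2 C}{3 \left(10 + o\right)}$)
$- 34 P{\left(x,-5 \right)} \left(-87\right) = - 34 \left(\left(-2\right) \left(-5\right) \frac{1}{30 + 3 \cdot 2}\right) \left(-87\right) = - 34 \left(\left(-2\right) \left(-5\right) \frac{1}{30 + 6}\right) \left(-87\right) = - 34 \left(\left(-2\right) \left(-5\right) \frac{1}{36}\right) \left(-87\right) = \left(-34\right) \frac{5}{18} \left(-87\right) = \left(- \frac{85}{9}\right) \left(-87\right) = \frac{2465}{3}$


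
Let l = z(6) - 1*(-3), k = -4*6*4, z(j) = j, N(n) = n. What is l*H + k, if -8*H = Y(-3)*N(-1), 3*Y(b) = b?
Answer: -777/8 ≈ -97.125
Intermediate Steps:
Y(b) = b/3
k = -96 (k = -24*4 = -96)
H = -⅛ (H = -(⅓)*(-3)*(-1)/8 = -(-1)*(-1)/8 = -⅛*1 = -⅛ ≈ -0.12500)
l = 9 (l = 6 - 1*(-3) = 6 + 3 = 9)
l*H + k = 9*(-⅛) - 96 = -9/8 - 96 = -777/8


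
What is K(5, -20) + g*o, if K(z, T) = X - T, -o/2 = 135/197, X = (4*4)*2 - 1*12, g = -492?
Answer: 140720/197 ≈ 714.31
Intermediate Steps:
X = 20 (X = 16*2 - 12 = 32 - 12 = 20)
o = -270/197 ≈ -1.3706
K(z, T) = 20 - T
K(5, -20) + g*o = (20 - 1*(-20)) - 492*(-270/197) = (20 + 20) + 132840/197 = 40 + 132840/197 = 140720/197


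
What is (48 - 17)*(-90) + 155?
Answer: -2635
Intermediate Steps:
(48 - 17)*(-90) + 155 = 31*(-90) + 155 = -2790 + 155 = -2635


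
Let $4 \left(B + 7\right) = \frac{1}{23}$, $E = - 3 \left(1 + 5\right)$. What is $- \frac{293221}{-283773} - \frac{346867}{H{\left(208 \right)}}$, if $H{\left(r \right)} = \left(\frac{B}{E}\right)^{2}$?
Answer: $- \frac{269932095110160947}{117325663077} \approx -2.3007 \cdot 10^{6}$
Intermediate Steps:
$E = -18$ ($E = \left(-3\right) 6 = -18$)
$B = - \frac{643}{92}$ ($B = -7 + \frac{1}{4 \cdot 23} = -7 + \frac{1}{4} \cdot \frac{1}{23} = -7 + \frac{1}{92} = - \frac{643}{92} \approx -6.9891$)
$H{\left(r \right)} = \frac{413449}{2742336}$ ($H{\left(r \right)} = \left(- \frac{643}{92 \left(-18\right)}\right)^{2} = \left(\left(- \frac{643}{92}\right) \left(- \frac{1}{18}\right)\right)^{2} = \left(\frac{643}{1656}\right)^{2} = \frac{413449}{2742336}$)
$- \frac{293221}{-283773} - \frac{346867}{H{\left(208 \right)}} = - \frac{293221}{-283773} - \frac{346867}{\frac{413449}{2742336}} = \left(-293221\right) \left(- \frac{1}{283773}\right) - \frac{951225861312}{413449} = \frac{293221}{283773} - \frac{951225861312}{413449} = - \frac{269932095110160947}{117325663077}$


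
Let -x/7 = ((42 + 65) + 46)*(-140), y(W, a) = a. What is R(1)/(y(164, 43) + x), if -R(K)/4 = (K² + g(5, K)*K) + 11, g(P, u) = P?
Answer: -68/149983 ≈ -0.00045338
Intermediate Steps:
x = 149940 (x = -7*((42 + 65) + 46)*(-140) = -7*(107 + 46)*(-140) = -1071*(-140) = -7*(-21420) = 149940)
R(K) = -44 - 20*K - 4*K² (R(K) = -4*((K² + 5*K) + 11) = -4*(11 + K² + 5*K) = -44 - 20*K - 4*K²)
R(1)/(y(164, 43) + x) = (-44 - 20*1 - 4*1²)/(43 + 149940) = (-44 - 20 - 4*1)/149983 = (-44 - 20 - 4)/149983 = (1/149983)*(-68) = -68/149983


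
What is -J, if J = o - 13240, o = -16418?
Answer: 29658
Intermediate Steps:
J = -29658 (J = -16418 - 13240 = -29658)
-J = -1*(-29658) = 29658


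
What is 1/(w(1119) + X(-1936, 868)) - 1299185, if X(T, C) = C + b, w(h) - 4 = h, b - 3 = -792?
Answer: -1561620369/1202 ≈ -1.2992e+6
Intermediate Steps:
b = -789 (b = 3 - 792 = -789)
w(h) = 4 + h
X(T, C) = -789 + C (X(T, C) = C - 789 = -789 + C)
1/(w(1119) + X(-1936, 868)) - 1299185 = 1/((4 + 1119) + (-789 + 868)) - 1299185 = 1/(1123 + 79) - 1299185 = 1/1202 - 1299185 = -1561620369/1202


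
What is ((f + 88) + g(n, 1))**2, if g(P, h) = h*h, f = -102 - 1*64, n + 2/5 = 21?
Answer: 5929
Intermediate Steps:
n = 103/5 (n = -2/5 + 21 = 103/5 ≈ 20.600)
f = -166 (f = -102 - 64 = -166)
g(P, h) = h**2
((f + 88) + g(n, 1))**2 = ((-166 + 88) + 1**2)**2 = (-78 + 1)**2 = (-77)**2 = 5929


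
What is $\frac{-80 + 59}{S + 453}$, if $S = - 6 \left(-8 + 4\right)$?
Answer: $- \frac{7}{159} \approx -0.044025$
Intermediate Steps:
$S = 24$ ($S = \left(-6\right) \left(-4\right) = 24$)
$\frac{-80 + 59}{S + 453} = \frac{-80 + 59}{24 + 453} = \frac{1}{477} \left(-21\right) = - \frac{7}{159}$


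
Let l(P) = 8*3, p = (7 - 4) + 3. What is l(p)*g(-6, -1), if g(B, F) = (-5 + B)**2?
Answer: 2904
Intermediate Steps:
p = 6 (p = 3 + 3 = 6)
l(P) = 24
l(p)*g(-6, -1) = 24*(-5 - 6)**2 = 24*(-11)**2 = 24*121 = 2904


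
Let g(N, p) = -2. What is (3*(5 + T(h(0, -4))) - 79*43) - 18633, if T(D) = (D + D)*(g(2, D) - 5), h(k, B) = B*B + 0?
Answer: -22687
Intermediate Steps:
h(k, B) = B**2 (h(k, B) = B**2 + 0 = B**2)
T(D) = -14*D (T(D) = (D + D)*(-2 - 5) = (2*D)*(-7) = -14*D)
(3*(5 + T(h(0, -4))) - 79*43) - 18633 = (3*(5 - 14*(-4)**2) - 79*43) - 18633 = (3*(5 - 14*16) - 3397) - 18633 = (3*(5 - 224) - 3397) - 18633 = (3*(-219) - 3397) - 18633 = (-657 - 3397) - 18633 = -4054 - 18633 = -22687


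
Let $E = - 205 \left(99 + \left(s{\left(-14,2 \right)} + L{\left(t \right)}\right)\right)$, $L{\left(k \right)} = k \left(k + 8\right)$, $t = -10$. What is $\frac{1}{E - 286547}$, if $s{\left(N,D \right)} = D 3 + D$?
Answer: $- \frac{1}{312582} \approx -3.1992 \cdot 10^{-6}$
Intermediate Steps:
$s{\left(N,D \right)} = 4 D$ ($s{\left(N,D \right)} = 3 D + D = 4 D$)
$L{\left(k \right)} = k \left(8 + k\right)$
$E = -26035$ ($E = - 205 \left(99 - \left(-8 + 10 \left(8 - 10\right)\right)\right) = - 205 \left(99 + \left(8 - -20\right)\right) = - 205 \left(99 + \left(8 + 20\right)\right) = - 205 \left(99 + 28\right) = \left(-205\right) 127 = -26035$)
$\frac{1}{E - 286547} = \frac{1}{-26035 - 286547} = \frac{1}{-312582} = - \frac{1}{312582}$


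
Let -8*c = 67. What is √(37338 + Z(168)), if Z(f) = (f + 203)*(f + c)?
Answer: √1544942/4 ≈ 310.74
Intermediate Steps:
c = -67/8 (c = -⅛*67 = -67/8 ≈ -8.3750)
Z(f) = (203 + f)*(-67/8 + f) (Z(f) = (f + 203)*(f - 67/8) = (203 + f)*(-67/8 + f))
√(37338 + Z(168)) = √(37338 + (-13601/8 + 168² + (1557/8)*168)) = √(37338 + (-13601/8 + 28224 + 32697)) = √(37338 + 473767/8) = √(772471/8) = √1544942/4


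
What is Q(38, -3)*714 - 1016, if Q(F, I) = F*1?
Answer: 26116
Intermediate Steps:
Q(F, I) = F
Q(38, -3)*714 - 1016 = 38*714 - 1016 = 27132 - 1016 = 26116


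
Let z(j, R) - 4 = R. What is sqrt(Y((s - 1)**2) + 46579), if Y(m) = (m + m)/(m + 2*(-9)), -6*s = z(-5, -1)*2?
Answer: sqrt(2282343)/7 ≈ 215.82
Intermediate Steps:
z(j, R) = 4 + R
s = -1 (s = -(4 - 1)*2/6 = -2/2 = -1/6*6 = -1)
Y(m) = 2*m/(-18 + m) (Y(m) = (2*m)/(m - 18) = (2*m)/(-18 + m) = 2*m/(-18 + m))
sqrt(Y((s - 1)**2) + 46579) = sqrt(2*(-1 - 1)**2/(-18 + (-1 - 1)**2) + 46579) = sqrt(2*(-2)**2/(-18 + (-2)**2) + 46579) = sqrt(2*4/(-18 + 4) + 46579) = sqrt(2*4/(-14) + 46579) = sqrt(2*4*(-1/14) + 46579) = sqrt(-4/7 + 46579) = sqrt(326049/7) = sqrt(2282343)/7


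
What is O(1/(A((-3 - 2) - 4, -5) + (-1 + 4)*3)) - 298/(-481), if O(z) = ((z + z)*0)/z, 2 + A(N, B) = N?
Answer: 298/481 ≈ 0.61954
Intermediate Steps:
A(N, B) = -2 + N
O(z) = 0 (O(z) = ((2*z)*0)/z = 0/z = 0)
O(1/(A((-3 - 2) - 4, -5) + (-1 + 4)*3)) - 298/(-481) = 0 - 298/(-481) = 0 - 298*(-1)/481 = 0 - 1*(-298/481) = 0 + 298/481 = 298/481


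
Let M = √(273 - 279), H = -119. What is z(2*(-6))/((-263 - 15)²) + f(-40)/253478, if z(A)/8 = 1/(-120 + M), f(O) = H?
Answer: -5530515919/11758773699638 - I*√6/139169163 ≈ -0.00047033 - 1.7601e-8*I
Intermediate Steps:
f(O) = -119
M = I*√6 (M = √(-6) = I*√6 ≈ 2.4495*I)
z(A) = 8/(-120 + I*√6)
z(2*(-6))/((-263 - 15)²) + f(-40)/253478 = (-160/2401 - 4*I*√6/7203)/((-263 - 15)²) - 119/253478 = (-160/2401 - 4*I*√6/7203)/((-278)²) - 119*1/253478 = (-160/2401 - 4*I*√6/7203)/77284 - 119/253478 = (-160/2401 - 4*I*√6/7203)*(1/77284) - 119/253478 = (-40/46389721 - I*√6/139169163) - 119/253478 = -5530515919/11758773699638 - I*√6/139169163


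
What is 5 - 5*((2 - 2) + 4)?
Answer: -15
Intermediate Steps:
5 - 5*((2 - 2) + 4) = 5 - 5*(0 + 4) = 5 - 5*4 = 5 - 20 = -15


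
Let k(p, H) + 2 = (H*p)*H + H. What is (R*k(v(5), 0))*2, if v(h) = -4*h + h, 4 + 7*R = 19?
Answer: -60/7 ≈ -8.5714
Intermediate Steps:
R = 15/7 (R = -4/7 + (⅐)*19 = -4/7 + 19/7 = 15/7 ≈ 2.1429)
v(h) = -3*h
k(p, H) = -2 + H + p*H² (k(p, H) = -2 + ((H*p)*H + H) = -2 + (p*H² + H) = -2 + (H + p*H²) = -2 + H + p*H²)
(R*k(v(5), 0))*2 = (15*(-2 + 0 - 3*5*0²)/7)*2 = (15*(-2 + 0 - 15*0)/7)*2 = (15*(-2 + 0 + 0)/7)*2 = ((15/7)*(-2))*2 = -30/7*2 = -60/7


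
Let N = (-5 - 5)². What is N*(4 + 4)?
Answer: 800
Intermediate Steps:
N = 100 (N = (-10)² = 100)
N*(4 + 4) = 100*(4 + 4) = 100*8 = 800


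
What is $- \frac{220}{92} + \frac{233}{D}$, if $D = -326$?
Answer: $- \frac{23289}{7498} \approx -3.106$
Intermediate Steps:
$- \frac{220}{92} + \frac{233}{D} = - \frac{220}{92} + \frac{233}{-326} = \left(-220\right) \frac{1}{92} + 233 \left(- \frac{1}{326}\right) = - \frac{55}{23} - \frac{233}{326} = - \frac{23289}{7498}$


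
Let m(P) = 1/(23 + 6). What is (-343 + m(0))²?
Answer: 98922916/841 ≈ 1.1763e+5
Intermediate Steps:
m(P) = 1/29
(-343 + m(0))² = (-343 + 1/29)² = (-9946/29)² = 98922916/841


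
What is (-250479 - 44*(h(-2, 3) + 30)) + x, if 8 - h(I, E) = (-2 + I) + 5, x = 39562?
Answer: -212545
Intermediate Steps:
h(I, E) = 5 - I (h(I, E) = 8 - ((-2 + I) + 5) = 8 - (3 + I) = 8 + (-3 - I) = 5 - I)
(-250479 - 44*(h(-2, 3) + 30)) + x = (-250479 - 44*((5 - 1*(-2)) + 30)) + 39562 = (-250479 - 44*((5 + 2) + 30)) + 39562 = (-250479 - 44*(7 + 30)) + 39562 = (-250479 - 44*37) + 39562 = (-250479 - 1628) + 39562 = -252107 + 39562 = -212545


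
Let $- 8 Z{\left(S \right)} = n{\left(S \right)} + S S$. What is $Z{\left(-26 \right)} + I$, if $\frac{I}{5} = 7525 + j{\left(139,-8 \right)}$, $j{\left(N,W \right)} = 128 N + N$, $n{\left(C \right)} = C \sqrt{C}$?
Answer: $\frac{254391}{2} + \frac{13 i \sqrt{26}}{4} \approx 1.272 \cdot 10^{5} + 16.572 i$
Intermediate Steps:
$n{\left(C \right)} = C^{\frac{3}{2}}$
$Z{\left(S \right)} = - \frac{S^{2}}{8} - \frac{S^{\frac{3}{2}}}{8}$ ($Z{\left(S \right)} = - \frac{S^{\frac{3}{2}} + S S}{8} = - \frac{S^{\frac{3}{2}} + S^{2}}{8} = - \frac{S^{2} + S^{\frac{3}{2}}}{8} = - \frac{S^{2}}{8} - \frac{S^{\frac{3}{2}}}{8}$)
$j{\left(N,W \right)} = 129 N$
$I = 127280$ ($I = 5 \left(7525 + 129 \cdot 139\right) = 5 \left(7525 + 17931\right) = 5 \cdot 25456 = 127280$)
$Z{\left(-26 \right)} + I = \left(- \frac{\left(-26\right)^{2}}{8} - \frac{\left(-26\right)^{\frac{3}{2}}}{8}\right) + 127280 = \left(\left(- \frac{1}{8}\right) 676 - \frac{\left(-26\right) i \sqrt{26}}{8}\right) + 127280 = \left(- \frac{169}{2} + \frac{13 i \sqrt{26}}{4}\right) + 127280 = \frac{254391}{2} + \frac{13 i \sqrt{26}}{4}$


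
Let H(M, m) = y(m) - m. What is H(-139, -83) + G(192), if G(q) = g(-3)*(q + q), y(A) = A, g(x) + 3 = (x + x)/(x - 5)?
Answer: -864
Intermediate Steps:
g(x) = -3 + 2*x/(-5 + x) (g(x) = -3 + (x + x)/(x - 5) = -3 + (2*x)/(-5 + x) = -3 + 2*x/(-5 + x))
G(q) = -9*q/2 (G(q) = ((15 - 1*(-3))/(-5 - 3))*(q + q) = ((15 + 3)/(-8))*(2*q) = (-⅛*18)*(2*q) = -9*q/2)
H(M, m) = 0 (H(M, m) = m - m = 0)
H(-139, -83) + G(192) = 0 - 9/2*192 = 0 - 864 = -864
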